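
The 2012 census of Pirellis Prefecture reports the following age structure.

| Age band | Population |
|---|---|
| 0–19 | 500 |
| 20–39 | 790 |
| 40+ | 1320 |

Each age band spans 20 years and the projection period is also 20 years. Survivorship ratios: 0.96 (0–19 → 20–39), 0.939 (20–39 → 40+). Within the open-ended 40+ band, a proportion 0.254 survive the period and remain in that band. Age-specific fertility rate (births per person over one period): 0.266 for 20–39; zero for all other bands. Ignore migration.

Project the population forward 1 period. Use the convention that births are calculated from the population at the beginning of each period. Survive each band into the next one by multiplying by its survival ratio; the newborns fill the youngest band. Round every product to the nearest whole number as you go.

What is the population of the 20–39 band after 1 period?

480

— Period 1 —
Births: 790 × 0.266 = 210
20–39: 500 × 0.96 = 480
40+: 790 × 0.939 + 1320 × 0.254 = 742 + 335 = 1077
Giving 210 / 480 / 1077.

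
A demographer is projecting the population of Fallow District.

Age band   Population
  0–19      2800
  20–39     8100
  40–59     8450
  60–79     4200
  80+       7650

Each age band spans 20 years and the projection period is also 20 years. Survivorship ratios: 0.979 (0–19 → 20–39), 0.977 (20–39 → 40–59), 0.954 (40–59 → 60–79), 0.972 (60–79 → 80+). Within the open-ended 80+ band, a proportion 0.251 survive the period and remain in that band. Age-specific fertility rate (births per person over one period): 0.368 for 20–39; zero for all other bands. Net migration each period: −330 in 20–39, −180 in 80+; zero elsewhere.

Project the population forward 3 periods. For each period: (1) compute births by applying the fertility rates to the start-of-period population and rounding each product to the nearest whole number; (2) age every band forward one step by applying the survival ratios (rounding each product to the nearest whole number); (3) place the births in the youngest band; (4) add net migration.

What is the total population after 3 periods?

15713

Let group 1 be 0–19 through group 5 = 80+.
Period 1:
Births: 8100 × 0.368 = 2981
Group 2: 2800 × 0.979 = 2741
Group 3: 8100 × 0.977 = 7914
Group 4: 8450 × 0.954 = 8061
Group 5: 4200 × 0.972 + 7650 × 0.251 = 4082 + 1920 = 6002
Net migration: Group 2 − 330 → 2411; Group 5 − 180 → 5822
Giving 2981 / 2411 / 7914 / 8061 / 5822.
Period 2:
Births: 2411 × 0.368 = 887
Group 2: 2981 × 0.979 = 2918
Group 3: 2411 × 0.977 = 2356
Group 4: 7914 × 0.954 = 7550
Group 5: 8061 × 0.972 + 5822 × 0.251 = 7835 + 1461 = 9296
Net migration: Group 2 − 330 → 2588; Group 5 − 180 → 9116
Giving 887 / 2588 / 2356 / 7550 / 9116.
Period 3:
Births: 2588 × 0.368 = 952
Group 2: 887 × 0.979 = 868
Group 3: 2588 × 0.977 = 2528
Group 4: 2356 × 0.954 = 2248
Group 5: 7550 × 0.972 + 9116 × 0.251 = 7339 + 2288 = 9627
Net migration: Group 2 − 330 → 538; Group 5 − 180 → 9447
Giving 952 / 538 / 2528 / 2248 / 9447.
Total after period 3: 952 + 538 + 2528 + 2248 + 9447 = 15713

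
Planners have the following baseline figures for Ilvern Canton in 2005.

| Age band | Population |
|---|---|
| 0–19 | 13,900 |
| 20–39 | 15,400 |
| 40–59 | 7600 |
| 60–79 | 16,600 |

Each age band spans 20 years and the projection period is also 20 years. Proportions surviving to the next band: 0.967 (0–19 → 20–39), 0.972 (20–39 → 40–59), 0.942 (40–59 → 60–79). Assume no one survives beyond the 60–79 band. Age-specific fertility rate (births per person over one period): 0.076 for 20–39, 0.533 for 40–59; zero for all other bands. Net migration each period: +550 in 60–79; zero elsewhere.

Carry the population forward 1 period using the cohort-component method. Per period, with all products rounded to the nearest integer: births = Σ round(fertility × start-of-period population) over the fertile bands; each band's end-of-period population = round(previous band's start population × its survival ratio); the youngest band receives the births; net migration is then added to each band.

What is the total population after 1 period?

41340

Period 1.
Births: 15400 * 0.076 = 1170  |  7600 * 0.533 = 4051 — total 5221
20–39: 13900 * 0.967 = 13441
40–59: 15400 * 0.972 = 14969
60–79: 7600 * 0.942 = 7159
Net migration: 60–79 + 550 → 7709
Giving 5221 / 13441 / 14969 / 7709.
Total after period 1: 5221 + 13441 + 14969 + 7709 = 41340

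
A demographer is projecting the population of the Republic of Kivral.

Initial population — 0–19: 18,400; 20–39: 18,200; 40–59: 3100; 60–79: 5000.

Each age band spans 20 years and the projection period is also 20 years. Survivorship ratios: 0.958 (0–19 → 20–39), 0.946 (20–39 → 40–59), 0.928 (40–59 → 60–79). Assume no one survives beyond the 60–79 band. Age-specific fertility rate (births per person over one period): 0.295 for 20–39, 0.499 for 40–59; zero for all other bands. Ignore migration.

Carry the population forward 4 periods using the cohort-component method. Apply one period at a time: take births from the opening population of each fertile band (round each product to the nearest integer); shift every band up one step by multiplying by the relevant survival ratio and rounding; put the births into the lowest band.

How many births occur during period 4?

7026

After projecting period 1:
Births: 18200 × 0.295 = 5369, 3100 × 0.499 = 1547 ⇒ total 6916
20–39: 18400 × 0.958 = 17627
40–59: 18200 × 0.946 = 17217
60–79: 3100 × 0.928 = 2877
Giving 6916 / 17627 / 17217 / 2877.
After projecting period 2:
Births: 17627 × 0.295 = 5200, 17217 × 0.499 = 8591 ⇒ total 13791
20–39: 6916 × 0.958 = 6626
40–59: 17627 × 0.946 = 16675
60–79: 17217 × 0.928 = 15977
Giving 13791 / 6626 / 16675 / 15977.
After projecting period 3:
Births: 6626 × 0.295 = 1955, 16675 × 0.499 = 8321 ⇒ total 10276
20–39: 13791 × 0.958 = 13212
40–59: 6626 × 0.946 = 6268
60–79: 16675 × 0.928 = 15474
Giving 10276 / 13212 / 6268 / 15474.
After projecting period 4:
Births: 13212 × 0.295 = 3898, 6268 × 0.499 = 3128 ⇒ total 7026
20–39: 10276 × 0.958 = 9844
40–59: 13212 × 0.946 = 12499
60–79: 6268 × 0.928 = 5817
Giving 7026 / 9844 / 12499 / 5817.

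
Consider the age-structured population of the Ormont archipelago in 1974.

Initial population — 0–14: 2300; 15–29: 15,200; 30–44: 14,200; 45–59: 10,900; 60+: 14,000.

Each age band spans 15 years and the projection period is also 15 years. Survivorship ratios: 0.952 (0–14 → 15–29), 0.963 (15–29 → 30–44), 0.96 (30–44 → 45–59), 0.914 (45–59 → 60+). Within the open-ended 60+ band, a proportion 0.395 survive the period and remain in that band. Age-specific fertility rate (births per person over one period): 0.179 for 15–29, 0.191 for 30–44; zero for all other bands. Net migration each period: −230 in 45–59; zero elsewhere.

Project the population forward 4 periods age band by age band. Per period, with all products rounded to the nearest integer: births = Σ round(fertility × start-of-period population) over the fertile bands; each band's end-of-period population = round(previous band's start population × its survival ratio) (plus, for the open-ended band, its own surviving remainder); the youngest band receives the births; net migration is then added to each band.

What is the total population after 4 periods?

Numbering the bands 1..5 from youngest to oldest:
After projecting period 1:
Births: 15200 × 0.179 = 2721, 14200 × 0.191 = 2712 — total 5433
Band 2: 2300 × 0.952 = 2190
Band 3: 15200 × 0.963 = 14638
Band 4: 14200 × 0.96 = 13632
Band 5: 10900 × 0.914 + 14000 × 0.395 = 9963 + 5530 = 15493
Net migration: Band 4 − 230 → 13402
→ [5433, 2190, 14638, 13402, 15493]
After projecting period 2:
Births: 2190 × 0.179 = 392, 14638 × 0.191 = 2796 — total 3188
Band 2: 5433 × 0.952 = 5172
Band 3: 2190 × 0.963 = 2109
Band 4: 14638 × 0.96 = 14052
Band 5: 13402 × 0.914 + 15493 × 0.395 = 12249 + 6120 = 18369
Net migration: Band 4 − 230 → 13822
→ [3188, 5172, 2109, 13822, 18369]
After projecting period 3:
Births: 5172 × 0.179 = 926, 2109 × 0.191 = 403 — total 1329
Band 2: 3188 × 0.952 = 3035
Band 3: 5172 × 0.963 = 4981
Band 4: 2109 × 0.96 = 2025
Band 5: 13822 × 0.914 + 18369 × 0.395 = 12633 + 7256 = 19889
Net migration: Band 4 − 230 → 1795
→ [1329, 3035, 4981, 1795, 19889]
After projecting period 4:
Births: 3035 × 0.179 = 543, 4981 × 0.191 = 951 — total 1494
Band 2: 1329 × 0.952 = 1265
Band 3: 3035 × 0.963 = 2923
Band 4: 4981 × 0.96 = 4782
Band 5: 1795 × 0.914 + 19889 × 0.395 = 1641 + 7856 = 9497
Net migration: Band 4 − 230 → 4552
→ [1494, 1265, 2923, 4552, 9497]
Total after period 4: 1494 + 1265 + 2923 + 4552 + 9497 = 19731

19731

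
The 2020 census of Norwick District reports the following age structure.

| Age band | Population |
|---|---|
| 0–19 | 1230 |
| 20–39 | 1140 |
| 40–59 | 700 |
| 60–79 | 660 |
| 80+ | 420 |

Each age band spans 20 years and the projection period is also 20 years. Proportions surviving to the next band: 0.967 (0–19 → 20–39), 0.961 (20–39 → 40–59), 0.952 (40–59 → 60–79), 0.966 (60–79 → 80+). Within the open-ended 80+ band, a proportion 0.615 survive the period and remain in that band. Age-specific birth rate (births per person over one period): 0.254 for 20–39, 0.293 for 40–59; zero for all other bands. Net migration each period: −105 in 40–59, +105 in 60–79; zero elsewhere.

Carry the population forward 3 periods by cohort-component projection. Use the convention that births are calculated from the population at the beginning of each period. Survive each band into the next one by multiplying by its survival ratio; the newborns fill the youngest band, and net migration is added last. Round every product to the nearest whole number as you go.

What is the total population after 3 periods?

Call the bands 1 to 5, youngest first.
After projecting period 1:
Births: 1140 × 0.254 = 290  |  700 × 0.293 = 205 ⇒ total 495
Band 2: 1230 × 0.967 = 1189
Band 3: 1140 × 0.961 = 1096
Band 4: 700 × 0.952 = 666
Band 5: 660 × 0.966 + 420 × 0.615 = 638 + 258 = 896
Net migration: Band 3 − 105 → 991; Band 4 + 105 → 771
End of period: [495, 1189, 991, 771, 896]
After projecting period 2:
Births: 1189 × 0.254 = 302  |  991 × 0.293 = 290 ⇒ total 592
Band 2: 495 × 0.967 = 479
Band 3: 1189 × 0.961 = 1143
Band 4: 991 × 0.952 = 943
Band 5: 771 × 0.966 + 896 × 0.615 = 745 + 551 = 1296
Net migration: Band 3 − 105 → 1038; Band 4 + 105 → 1048
End of period: [592, 479, 1038, 1048, 1296]
After projecting period 3:
Births: 479 × 0.254 = 122  |  1038 × 0.293 = 304 ⇒ total 426
Band 2: 592 × 0.967 = 572
Band 3: 479 × 0.961 = 460
Band 4: 1038 × 0.952 = 988
Band 5: 1048 × 0.966 + 1296 × 0.615 = 1012 + 797 = 1809
Net migration: Band 3 − 105 → 355; Band 4 + 105 → 1093
End of period: [426, 572, 355, 1093, 1809]
Total after period 3: 426 + 572 + 355 + 1093 + 1809 = 4255

4255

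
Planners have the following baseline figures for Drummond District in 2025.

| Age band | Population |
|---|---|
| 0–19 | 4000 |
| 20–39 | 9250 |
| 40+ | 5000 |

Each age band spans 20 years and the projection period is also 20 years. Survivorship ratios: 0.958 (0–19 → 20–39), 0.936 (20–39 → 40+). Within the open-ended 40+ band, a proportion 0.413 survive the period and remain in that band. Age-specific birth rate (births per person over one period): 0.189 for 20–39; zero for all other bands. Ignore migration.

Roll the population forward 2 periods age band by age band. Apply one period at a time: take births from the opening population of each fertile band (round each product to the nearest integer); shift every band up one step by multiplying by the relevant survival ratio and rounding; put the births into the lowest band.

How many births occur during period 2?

724

Period 1:
Births: 9250 * 0.189 = 1748
20–39: 4000 * 0.958 = 3832
40+: 9250 * 0.936 + 5000 * 0.413 = 8658 + 2065 = 10723
Giving 1748 / 3832 / 10723.
Period 2:
Births: 3832 * 0.189 = 724
20–39: 1748 * 0.958 = 1675
40+: 3832 * 0.936 + 10723 * 0.413 = 3587 + 4429 = 8016
Giving 724 / 1675 / 8016.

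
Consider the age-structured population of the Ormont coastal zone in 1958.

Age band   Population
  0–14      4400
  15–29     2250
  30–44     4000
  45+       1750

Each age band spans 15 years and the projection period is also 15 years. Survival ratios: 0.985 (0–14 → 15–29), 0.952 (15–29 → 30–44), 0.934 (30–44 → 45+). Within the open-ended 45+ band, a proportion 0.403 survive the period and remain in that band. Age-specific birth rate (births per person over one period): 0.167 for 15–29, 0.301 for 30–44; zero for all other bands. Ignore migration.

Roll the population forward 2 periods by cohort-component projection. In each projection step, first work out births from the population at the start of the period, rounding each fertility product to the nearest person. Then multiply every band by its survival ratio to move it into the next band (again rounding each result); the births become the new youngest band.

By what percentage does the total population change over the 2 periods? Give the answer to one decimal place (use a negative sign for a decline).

-12.6

After projecting period 1:
Births: 2250 × 0.167 = 376 ; 4000 × 0.301 = 1204 → 1580
15–29: 4400 × 0.985 = 4334
30–44: 2250 × 0.952 = 2142
45+: 4000 × 0.934 + 1750 × 0.403 = 3736 + 705 = 4441
→ [1580, 4334, 2142, 4441]
After projecting period 2:
Births: 4334 × 0.167 = 724 ; 2142 × 0.301 = 645 → 1369
15–29: 1580 × 0.985 = 1556
30–44: 4334 × 0.952 = 4126
45+: 2142 × 0.934 + 4441 × 0.403 = 2001 + 1790 = 3791
→ [1369, 1556, 4126, 3791]
Total: 12400 → 10842; change = -1558; percentage change = -12.6%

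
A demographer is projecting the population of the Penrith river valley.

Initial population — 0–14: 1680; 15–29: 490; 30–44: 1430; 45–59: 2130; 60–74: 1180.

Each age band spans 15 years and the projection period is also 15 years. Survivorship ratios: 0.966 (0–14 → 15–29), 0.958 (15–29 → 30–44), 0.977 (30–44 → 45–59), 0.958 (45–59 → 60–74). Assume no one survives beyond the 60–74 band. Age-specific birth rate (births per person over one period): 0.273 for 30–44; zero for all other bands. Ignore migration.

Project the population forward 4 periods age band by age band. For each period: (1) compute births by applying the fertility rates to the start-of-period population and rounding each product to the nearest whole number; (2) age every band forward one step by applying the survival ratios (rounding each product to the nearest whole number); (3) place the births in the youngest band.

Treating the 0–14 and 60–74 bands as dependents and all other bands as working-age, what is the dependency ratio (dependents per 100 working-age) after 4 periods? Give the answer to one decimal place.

Call the bands 1 to 5, youngest first.
[period 1]
Births: 1430 * 0.273 = 390
Band 2: 1680 * 0.966 = 1623
Band 3: 490 * 0.958 = 469
Band 4: 1430 * 0.977 = 1397
Band 5: 2130 * 0.958 = 2041
End of period: [390, 1623, 469, 1397, 2041]
[period 2]
Births: 469 * 0.273 = 128
Band 2: 390 * 0.966 = 377
Band 3: 1623 * 0.958 = 1555
Band 4: 469 * 0.977 = 458
Band 5: 1397 * 0.958 = 1338
End of period: [128, 377, 1555, 458, 1338]
[period 3]
Births: 1555 * 0.273 = 425
Band 2: 128 * 0.966 = 124
Band 3: 377 * 0.958 = 361
Band 4: 1555 * 0.977 = 1519
Band 5: 458 * 0.958 = 439
End of period: [425, 124, 361, 1519, 439]
[period 4]
Births: 361 * 0.273 = 99
Band 2: 425 * 0.966 = 411
Band 3: 124 * 0.958 = 119
Band 4: 361 * 0.977 = 353
Band 5: 1519 * 0.958 = 1455
End of period: [99, 411, 119, 353, 1455]
Dependents (band 0–14 + band 60–74) = 99 + 1455 = 1554; working-age = 883; ratio = 1554/883 × 100 = 176.0

176.0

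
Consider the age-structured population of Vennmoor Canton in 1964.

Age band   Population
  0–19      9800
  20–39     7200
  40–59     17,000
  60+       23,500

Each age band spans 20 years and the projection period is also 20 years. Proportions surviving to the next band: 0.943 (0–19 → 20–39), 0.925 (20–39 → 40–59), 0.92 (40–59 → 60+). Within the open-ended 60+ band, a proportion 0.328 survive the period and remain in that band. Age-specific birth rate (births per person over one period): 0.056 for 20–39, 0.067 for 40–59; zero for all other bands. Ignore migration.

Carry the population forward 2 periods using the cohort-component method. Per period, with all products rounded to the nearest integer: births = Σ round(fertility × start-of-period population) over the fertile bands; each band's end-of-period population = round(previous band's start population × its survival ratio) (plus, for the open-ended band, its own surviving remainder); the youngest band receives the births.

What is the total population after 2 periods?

24750

— Period 1 —
Births: 7200 × 0.056 = 403  |  17000 × 0.067 = 1139 → 1542
20–39: 9800 × 0.943 = 9241
40–59: 7200 × 0.925 = 6660
60+: 17000 × 0.92 + 23500 × 0.328 = 15640 + 7708 = 23348
End of period: [1542, 9241, 6660, 23348]
— Period 2 —
Births: 9241 × 0.056 = 517  |  6660 × 0.067 = 446 → 963
20–39: 1542 × 0.943 = 1454
40–59: 9241 × 0.925 = 8548
60+: 6660 × 0.92 + 23348 × 0.328 = 6127 + 7658 = 13785
End of period: [963, 1454, 8548, 13785]
Total after period 2: 963 + 1454 + 8548 + 13785 = 24750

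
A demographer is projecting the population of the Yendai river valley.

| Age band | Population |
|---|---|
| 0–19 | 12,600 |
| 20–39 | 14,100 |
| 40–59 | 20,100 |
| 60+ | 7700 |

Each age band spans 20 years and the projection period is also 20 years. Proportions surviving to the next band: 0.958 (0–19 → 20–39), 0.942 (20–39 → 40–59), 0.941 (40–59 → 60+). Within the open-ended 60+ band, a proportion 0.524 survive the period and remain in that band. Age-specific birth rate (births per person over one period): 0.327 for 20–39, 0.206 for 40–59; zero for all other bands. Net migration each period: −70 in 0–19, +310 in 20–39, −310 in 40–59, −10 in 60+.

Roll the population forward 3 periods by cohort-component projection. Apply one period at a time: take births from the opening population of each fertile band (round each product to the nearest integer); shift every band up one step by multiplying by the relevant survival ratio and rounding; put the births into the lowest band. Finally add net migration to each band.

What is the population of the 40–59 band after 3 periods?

7817

After projecting period 1:
Births: 14100 * 0.327 = 4611  |  20100 * 0.206 = 4141 — total 8752
20–39: 12600 * 0.958 = 12071
40–59: 14100 * 0.942 = 13282
60+: 20100 * 0.941 + 7700 * 0.524 = 18914 + 4035 = 22949
Net migration: 0–19 − 70 → 8682; 20–39 + 310 → 12381; 40–59 − 310 → 12972; 60+ − 10 → 22939
End of period: [8682, 12381, 12972, 22939]
After projecting period 2:
Births: 12381 * 0.327 = 4049  |  12972 * 0.206 = 2672 — total 6721
20–39: 8682 * 0.958 = 8317
40–59: 12381 * 0.942 = 11663
60+: 12972 * 0.941 + 22939 * 0.524 = 12207 + 12020 = 24227
Net migration: 0–19 − 70 → 6651; 20–39 + 310 → 8627; 40–59 − 310 → 11353; 60+ − 10 → 24217
End of period: [6651, 8627, 11353, 24217]
After projecting period 3:
Births: 8627 * 0.327 = 2821  |  11353 * 0.206 = 2339 — total 5160
20–39: 6651 * 0.958 = 6372
40–59: 8627 * 0.942 = 8127
60+: 11353 * 0.941 + 24217 * 0.524 = 10683 + 12690 = 23373
Net migration: 0–19 − 70 → 5090; 20–39 + 310 → 6682; 40–59 − 310 → 7817; 60+ − 10 → 23363
End of period: [5090, 6682, 7817, 23363]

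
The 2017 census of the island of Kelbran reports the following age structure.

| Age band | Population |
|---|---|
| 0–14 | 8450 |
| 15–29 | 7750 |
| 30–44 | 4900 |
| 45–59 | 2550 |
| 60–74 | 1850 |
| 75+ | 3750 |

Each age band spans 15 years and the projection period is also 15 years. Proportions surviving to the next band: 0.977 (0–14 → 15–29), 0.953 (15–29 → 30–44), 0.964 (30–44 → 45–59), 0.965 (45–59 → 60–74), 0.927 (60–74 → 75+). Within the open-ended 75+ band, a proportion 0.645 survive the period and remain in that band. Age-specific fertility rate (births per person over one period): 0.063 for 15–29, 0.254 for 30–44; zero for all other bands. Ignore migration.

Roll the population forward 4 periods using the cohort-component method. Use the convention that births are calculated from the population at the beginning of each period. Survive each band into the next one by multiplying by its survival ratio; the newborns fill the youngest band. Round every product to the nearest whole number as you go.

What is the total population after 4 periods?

Call the groups 1 to 6, youngest first.
Period 1.
Births: 7750 × 0.063 = 488, 4900 × 0.254 = 1245 → 1733
Group 2: 8450 × 0.977 = 8256
Group 3: 7750 × 0.953 = 7386
Group 4: 4900 × 0.964 = 4724
Group 5: 2550 × 0.965 = 2461
Group 6: 1850 × 0.927 + 3750 × 0.645 = 1715 + 2419 = 4134
→ [1733, 8256, 7386, 4724, 2461, 4134]
Period 2.
Births: 8256 × 0.063 = 520, 7386 × 0.254 = 1876 → 2396
Group 2: 1733 × 0.977 = 1693
Group 3: 8256 × 0.953 = 7868
Group 4: 7386 × 0.964 = 7120
Group 5: 4724 × 0.965 = 4559
Group 6: 2461 × 0.927 + 4134 × 0.645 = 2281 + 2666 = 4947
→ [2396, 1693, 7868, 7120, 4559, 4947]
Period 3.
Births: 1693 × 0.063 = 107, 7868 × 0.254 = 1998 → 2105
Group 2: 2396 × 0.977 = 2341
Group 3: 1693 × 0.953 = 1613
Group 4: 7868 × 0.964 = 7585
Group 5: 7120 × 0.965 = 6871
Group 6: 4559 × 0.927 + 4947 × 0.645 = 4226 + 3191 = 7417
→ [2105, 2341, 1613, 7585, 6871, 7417]
Period 4.
Births: 2341 × 0.063 = 147, 1613 × 0.254 = 410 → 557
Group 2: 2105 × 0.977 = 2057
Group 3: 2341 × 0.953 = 2231
Group 4: 1613 × 0.964 = 1555
Group 5: 7585 × 0.965 = 7320
Group 6: 6871 × 0.927 + 7417 × 0.645 = 6369 + 4784 = 11153
→ [557, 2057, 2231, 1555, 7320, 11153]
Total after period 4: 557 + 2057 + 2231 + 1555 + 7320 + 11153 = 24873

24873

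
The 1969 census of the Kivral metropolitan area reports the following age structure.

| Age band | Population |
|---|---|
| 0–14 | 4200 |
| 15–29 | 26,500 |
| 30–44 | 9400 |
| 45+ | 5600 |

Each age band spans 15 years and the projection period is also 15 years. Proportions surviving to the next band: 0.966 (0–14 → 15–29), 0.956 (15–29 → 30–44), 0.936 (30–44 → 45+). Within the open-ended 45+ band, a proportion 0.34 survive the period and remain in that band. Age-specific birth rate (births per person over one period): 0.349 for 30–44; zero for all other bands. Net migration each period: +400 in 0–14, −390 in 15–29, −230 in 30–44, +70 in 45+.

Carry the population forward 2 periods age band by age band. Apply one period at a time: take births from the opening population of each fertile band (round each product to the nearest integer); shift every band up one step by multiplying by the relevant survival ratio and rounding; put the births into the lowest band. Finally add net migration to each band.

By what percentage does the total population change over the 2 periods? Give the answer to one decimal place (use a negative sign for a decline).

-6.3

Numbering the groups 1..4 from youngest to oldest:
Period 1.
Births: 9400 × 0.349 = 3281
Group 2: 4200 × 0.966 = 4057
Group 3: 26500 × 0.956 = 25334
Group 4: 9400 × 0.936 + 5600 × 0.34 = 8798 + 1904 = 10702
Net migration: Group 1 + 400 → 3681; Group 2 − 390 → 3667; Group 3 − 230 → 25104; Group 4 + 70 → 10772
End of period: [3681, 3667, 25104, 10772]
Period 2.
Births: 25104 × 0.349 = 8761
Group 2: 3681 × 0.966 = 3556
Group 3: 3667 × 0.956 = 3506
Group 4: 25104 × 0.936 + 10772 × 0.34 = 23497 + 3662 = 27159
Net migration: Group 1 + 400 → 9161; Group 2 − 390 → 3166; Group 3 − 230 → 3276; Group 4 + 70 → 27229
End of period: [9161, 3166, 3276, 27229]
Total: 45700 → 42832; change = -2868; percentage change = -6.3%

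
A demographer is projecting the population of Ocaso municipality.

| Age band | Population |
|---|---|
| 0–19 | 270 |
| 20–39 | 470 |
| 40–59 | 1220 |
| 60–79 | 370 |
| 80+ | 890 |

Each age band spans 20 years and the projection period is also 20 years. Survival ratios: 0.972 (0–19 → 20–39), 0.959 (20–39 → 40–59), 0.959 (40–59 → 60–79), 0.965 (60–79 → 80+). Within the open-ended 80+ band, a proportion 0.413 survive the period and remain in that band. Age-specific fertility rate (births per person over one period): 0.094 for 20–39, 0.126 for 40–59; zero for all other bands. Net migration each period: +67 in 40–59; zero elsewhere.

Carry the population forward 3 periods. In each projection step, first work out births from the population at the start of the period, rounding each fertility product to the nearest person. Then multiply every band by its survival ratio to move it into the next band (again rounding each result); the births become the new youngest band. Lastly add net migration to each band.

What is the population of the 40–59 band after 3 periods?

Period 1.
Births: 470 × 0.094 = 44, 1220 × 0.126 = 154 ⇒ total 198
20–39: 270 × 0.972 = 262
40–59: 470 × 0.959 = 451
60–79: 1220 × 0.959 = 1170
80+: 370 × 0.965 + 890 × 0.413 = 357 + 368 = 725
Net migration: 40–59 + 67 → 518
Giving 198 / 262 / 518 / 1170 / 725.
Period 2.
Births: 262 × 0.094 = 25, 518 × 0.126 = 65 ⇒ total 90
20–39: 198 × 0.972 = 192
40–59: 262 × 0.959 = 251
60–79: 518 × 0.959 = 497
80+: 1170 × 0.965 + 725 × 0.413 = 1129 + 299 = 1428
Net migration: 40–59 + 67 → 318
Giving 90 / 192 / 318 / 497 / 1428.
Period 3.
Births: 192 × 0.094 = 18, 318 × 0.126 = 40 ⇒ total 58
20–39: 90 × 0.972 = 87
40–59: 192 × 0.959 = 184
60–79: 318 × 0.959 = 305
80+: 497 × 0.965 + 1428 × 0.413 = 480 + 590 = 1070
Net migration: 40–59 + 67 → 251
Giving 58 / 87 / 251 / 305 / 1070.

251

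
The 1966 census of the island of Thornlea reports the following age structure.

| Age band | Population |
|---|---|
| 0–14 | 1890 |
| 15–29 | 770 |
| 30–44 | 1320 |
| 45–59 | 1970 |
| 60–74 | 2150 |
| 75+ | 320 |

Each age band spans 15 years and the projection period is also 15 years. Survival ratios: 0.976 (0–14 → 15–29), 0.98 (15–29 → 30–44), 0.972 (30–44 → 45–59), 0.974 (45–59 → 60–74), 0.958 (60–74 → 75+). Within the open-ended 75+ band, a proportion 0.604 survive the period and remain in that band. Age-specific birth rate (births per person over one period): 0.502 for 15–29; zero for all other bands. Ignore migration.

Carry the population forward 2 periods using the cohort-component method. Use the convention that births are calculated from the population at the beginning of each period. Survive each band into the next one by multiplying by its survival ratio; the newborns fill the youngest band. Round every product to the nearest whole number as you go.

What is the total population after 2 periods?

Numbering the bands 1..6 from youngest to oldest:
— Period 1 —
Births: 770 * 0.502 = 387
Band 2: 1890 * 0.976 = 1845
Band 3: 770 * 0.98 = 755
Band 4: 1320 * 0.972 = 1283
Band 5: 1970 * 0.974 = 1919
Band 6: 2150 * 0.958 + 320 * 0.604 = 2060 + 193 = 2253
Giving 387 / 1845 / 755 / 1283 / 1919 / 2253.
— Period 2 —
Births: 1845 * 0.502 = 926
Band 2: 387 * 0.976 = 378
Band 3: 1845 * 0.98 = 1808
Band 4: 755 * 0.972 = 734
Band 5: 1283 * 0.974 = 1250
Band 6: 1919 * 0.958 + 2253 * 0.604 = 1838 + 1361 = 3199
Giving 926 / 378 / 1808 / 734 / 1250 / 3199.
Total after period 2: 926 + 378 + 1808 + 734 + 1250 + 3199 = 8295

8295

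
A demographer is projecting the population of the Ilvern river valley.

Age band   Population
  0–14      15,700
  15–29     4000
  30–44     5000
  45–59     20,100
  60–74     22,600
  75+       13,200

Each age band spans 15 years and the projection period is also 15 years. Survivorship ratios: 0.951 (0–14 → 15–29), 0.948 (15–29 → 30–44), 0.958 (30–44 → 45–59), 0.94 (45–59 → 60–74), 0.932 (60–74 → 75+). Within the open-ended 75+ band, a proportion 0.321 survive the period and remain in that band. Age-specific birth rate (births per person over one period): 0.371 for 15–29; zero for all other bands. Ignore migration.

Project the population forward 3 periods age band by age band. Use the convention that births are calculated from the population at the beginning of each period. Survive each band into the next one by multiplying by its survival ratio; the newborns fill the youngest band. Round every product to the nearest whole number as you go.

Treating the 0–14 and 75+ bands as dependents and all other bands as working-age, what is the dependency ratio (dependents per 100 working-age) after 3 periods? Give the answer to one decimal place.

Call the groups 1 to 6, youngest first.
Period 1:
Births: 4000 * 0.371 = 1484
Group 2: 15700 * 0.951 = 14931
Group 3: 4000 * 0.948 = 3792
Group 4: 5000 * 0.958 = 4790
Group 5: 20100 * 0.94 = 18894
Group 6: 22600 * 0.932 + 13200 * 0.321 = 21063 + 4237 = 25300
Population now: 0–14=1484, 15–29=14931, 30–44=3792, 45–59=4790, 60–74=18894, 75+=25300
Period 2:
Births: 14931 * 0.371 = 5539
Group 2: 1484 * 0.951 = 1411
Group 3: 14931 * 0.948 = 14155
Group 4: 3792 * 0.958 = 3633
Group 5: 4790 * 0.94 = 4503
Group 6: 18894 * 0.932 + 25300 * 0.321 = 17609 + 8121 = 25730
Population now: 0–14=5539, 15–29=1411, 30–44=14155, 45–59=3633, 60–74=4503, 75+=25730
Period 3:
Births: 1411 * 0.371 = 523
Group 2: 5539 * 0.951 = 5268
Group 3: 1411 * 0.948 = 1338
Group 4: 14155 * 0.958 = 13560
Group 5: 3633 * 0.94 = 3415
Group 6: 4503 * 0.932 + 25730 * 0.321 = 4197 + 8259 = 12456
Population now: 0–14=523, 15–29=5268, 30–44=1338, 45–59=13560, 60–74=3415, 75+=12456
Dependents (band 0–14 + band 75+) = 523 + 12456 = 12979; working-age = 23581; ratio = 12979/23581 × 100 = 55.0

55.0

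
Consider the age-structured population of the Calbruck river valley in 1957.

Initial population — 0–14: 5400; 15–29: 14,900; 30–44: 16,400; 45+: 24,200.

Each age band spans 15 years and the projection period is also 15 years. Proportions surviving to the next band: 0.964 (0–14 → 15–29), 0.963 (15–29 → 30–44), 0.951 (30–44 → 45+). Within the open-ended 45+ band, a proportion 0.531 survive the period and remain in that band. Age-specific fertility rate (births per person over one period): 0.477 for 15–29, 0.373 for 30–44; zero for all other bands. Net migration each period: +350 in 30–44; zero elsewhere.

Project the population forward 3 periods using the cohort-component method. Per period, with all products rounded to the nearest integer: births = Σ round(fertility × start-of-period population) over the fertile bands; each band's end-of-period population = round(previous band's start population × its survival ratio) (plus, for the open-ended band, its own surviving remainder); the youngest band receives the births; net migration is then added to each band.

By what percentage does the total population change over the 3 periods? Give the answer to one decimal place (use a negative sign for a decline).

Let band 1 be 0–14 through band 4 = 45+.
— Period 1 —
Births: 14900 × 0.477 = 7107, 16400 × 0.373 = 6117 → total 13224
Band 2: 5400 × 0.964 = 5206
Band 3: 14900 × 0.963 = 14349
Band 4: 16400 × 0.951 + 24200 × 0.531 = 15596 + 12850 = 28446
Net migration: Band 3 + 350 → 14699
End of period: [13224, 5206, 14699, 28446]
— Period 2 —
Births: 5206 × 0.477 = 2483, 14699 × 0.373 = 5483 → total 7966
Band 2: 13224 × 0.964 = 12748
Band 3: 5206 × 0.963 = 5013
Band 4: 14699 × 0.951 + 28446 × 0.531 = 13979 + 15105 = 29084
Net migration: Band 3 + 350 → 5363
End of period: [7966, 12748, 5363, 29084]
— Period 3 —
Births: 12748 × 0.477 = 6081, 5363 × 0.373 = 2000 → total 8081
Band 2: 7966 × 0.964 = 7679
Band 3: 12748 × 0.963 = 12276
Band 4: 5363 × 0.951 + 29084 × 0.531 = 5100 + 15444 = 20544
Net migration: Band 3 + 350 → 12626
End of period: [8081, 7679, 12626, 20544]
Total: 60900 → 48930; change = -11970; percentage change = -19.7%

-19.7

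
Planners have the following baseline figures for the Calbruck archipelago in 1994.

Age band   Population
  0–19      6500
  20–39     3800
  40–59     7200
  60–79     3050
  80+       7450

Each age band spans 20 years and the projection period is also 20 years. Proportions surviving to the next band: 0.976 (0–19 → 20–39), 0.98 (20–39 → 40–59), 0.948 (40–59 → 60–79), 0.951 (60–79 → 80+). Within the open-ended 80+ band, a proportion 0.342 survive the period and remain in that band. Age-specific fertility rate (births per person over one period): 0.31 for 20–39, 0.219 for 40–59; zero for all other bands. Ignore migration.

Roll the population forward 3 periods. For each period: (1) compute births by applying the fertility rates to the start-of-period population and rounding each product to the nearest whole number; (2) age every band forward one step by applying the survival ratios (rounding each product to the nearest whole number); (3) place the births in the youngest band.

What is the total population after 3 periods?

19656

Period 1.
Births: 3800 × 0.31 = 1178, 7200 × 0.219 = 1577 — total 2755
20–39: 6500 × 0.976 = 6344
40–59: 3800 × 0.98 = 3724
60–79: 7200 × 0.948 = 6826
80+: 3050 × 0.951 + 7450 × 0.342 = 2901 + 2548 = 5449
Giving 2755 / 6344 / 3724 / 6826 / 5449.
Period 2.
Births: 6344 × 0.31 = 1967, 3724 × 0.219 = 816 — total 2783
20–39: 2755 × 0.976 = 2689
40–59: 6344 × 0.98 = 6217
60–79: 3724 × 0.948 = 3530
80+: 6826 × 0.951 + 5449 × 0.342 = 6492 + 1864 = 8356
Giving 2783 / 2689 / 6217 / 3530 / 8356.
Period 3.
Births: 2689 × 0.31 = 834, 6217 × 0.219 = 1362 — total 2196
20–39: 2783 × 0.976 = 2716
40–59: 2689 × 0.98 = 2635
60–79: 6217 × 0.948 = 5894
80+: 3530 × 0.951 + 8356 × 0.342 = 3357 + 2858 = 6215
Giving 2196 / 2716 / 2635 / 5894 / 6215.
Total after period 3: 2196 + 2716 + 2635 + 5894 + 6215 = 19656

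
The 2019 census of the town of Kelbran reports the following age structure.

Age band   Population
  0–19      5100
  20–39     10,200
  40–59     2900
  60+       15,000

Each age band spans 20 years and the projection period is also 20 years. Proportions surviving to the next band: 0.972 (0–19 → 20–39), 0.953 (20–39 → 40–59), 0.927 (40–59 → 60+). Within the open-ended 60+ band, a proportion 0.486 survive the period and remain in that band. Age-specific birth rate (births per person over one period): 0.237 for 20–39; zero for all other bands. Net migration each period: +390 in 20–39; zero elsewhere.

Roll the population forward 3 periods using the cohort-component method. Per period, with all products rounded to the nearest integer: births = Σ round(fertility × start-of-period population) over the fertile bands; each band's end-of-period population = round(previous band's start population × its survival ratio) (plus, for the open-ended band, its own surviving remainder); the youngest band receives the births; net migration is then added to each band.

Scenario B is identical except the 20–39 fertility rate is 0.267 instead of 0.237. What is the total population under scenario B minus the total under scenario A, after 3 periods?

602

Numbering the bands 1..4 from youngest to oldest:
Period 1:
Births: 10200 × 0.237 = 2417
Band 2: 5100 × 0.972 = 4957
Band 3: 10200 × 0.953 = 9721
Band 4: 2900 × 0.927 + 15000 × 0.486 = 2688 + 7290 = 9978
Net migration: Band 2 + 390 → 5347
End of period: [2417, 5347, 9721, 9978]
Period 2:
Births: 5347 × 0.237 = 1267
Band 2: 2417 × 0.972 = 2349
Band 3: 5347 × 0.953 = 5096
Band 4: 9721 × 0.927 + 9978 × 0.486 = 9011 + 4849 = 13860
Net migration: Band 2 + 390 → 2739
End of period: [1267, 2739, 5096, 13860]
Period 3:
Births: 2739 × 0.237 = 649
Band 2: 1267 × 0.972 = 1232
Band 3: 2739 × 0.953 = 2610
Band 4: 5096 × 0.927 + 13860 × 0.486 = 4724 + 6736 = 11460
Net migration: Band 2 + 390 → 1622
End of period: [649, 1622, 2610, 11460]
Scenario A total after 3 periods: 16341
Scenario B projection —
Period 1:
Births: 10200 × 0.267 = 2723
Band 2: 5100 × 0.972 = 4957
Band 3: 10200 × 0.953 = 9721
Band 4: 2900 × 0.927 + 15000 × 0.486 = 2688 + 7290 = 9978
Net migration: Band 2 + 390 → 5347
End of period: [2723, 5347, 9721, 9978]
Period 2:
Births: 5347 × 0.267 = 1428
Band 2: 2723 × 0.972 = 2647
Band 3: 5347 × 0.953 = 5096
Band 4: 9721 × 0.927 + 9978 × 0.486 = 9011 + 4849 = 13860
Net migration: Band 2 + 390 → 3037
End of period: [1428, 3037, 5096, 13860]
Period 3:
Births: 3037 × 0.267 = 811
Band 2: 1428 × 0.972 = 1388
Band 3: 3037 × 0.953 = 2894
Band 4: 5096 × 0.927 + 13860 × 0.486 = 4724 + 6736 = 11460
Net migration: Band 2 + 390 → 1778
End of period: [811, 1778, 2894, 11460]
Scenario B total after 3 periods: 16943
Difference B − A = 16943 − 16341 = 602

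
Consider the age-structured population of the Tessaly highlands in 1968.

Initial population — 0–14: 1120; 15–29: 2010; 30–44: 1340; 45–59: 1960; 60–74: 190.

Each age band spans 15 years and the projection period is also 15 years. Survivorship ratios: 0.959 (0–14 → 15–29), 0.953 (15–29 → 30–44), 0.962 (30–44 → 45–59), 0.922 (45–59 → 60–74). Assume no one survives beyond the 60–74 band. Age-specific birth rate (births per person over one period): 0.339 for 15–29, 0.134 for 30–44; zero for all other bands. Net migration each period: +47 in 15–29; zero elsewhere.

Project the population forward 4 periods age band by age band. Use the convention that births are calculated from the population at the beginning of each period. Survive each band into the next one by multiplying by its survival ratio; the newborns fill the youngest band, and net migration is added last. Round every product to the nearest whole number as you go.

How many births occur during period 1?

[period 1]
Births: 2010 * 0.339 = 681 ; 1340 * 0.134 = 180 → total 861
15–29: 1120 * 0.959 = 1074
30–44: 2010 * 0.953 = 1916
45–59: 1340 * 0.962 = 1289
60–74: 1960 * 0.922 = 1807
Net migration: 15–29 + 47 → 1121
Population now: 0–14=861, 15–29=1121, 30–44=1916, 45–59=1289, 60–74=1807

861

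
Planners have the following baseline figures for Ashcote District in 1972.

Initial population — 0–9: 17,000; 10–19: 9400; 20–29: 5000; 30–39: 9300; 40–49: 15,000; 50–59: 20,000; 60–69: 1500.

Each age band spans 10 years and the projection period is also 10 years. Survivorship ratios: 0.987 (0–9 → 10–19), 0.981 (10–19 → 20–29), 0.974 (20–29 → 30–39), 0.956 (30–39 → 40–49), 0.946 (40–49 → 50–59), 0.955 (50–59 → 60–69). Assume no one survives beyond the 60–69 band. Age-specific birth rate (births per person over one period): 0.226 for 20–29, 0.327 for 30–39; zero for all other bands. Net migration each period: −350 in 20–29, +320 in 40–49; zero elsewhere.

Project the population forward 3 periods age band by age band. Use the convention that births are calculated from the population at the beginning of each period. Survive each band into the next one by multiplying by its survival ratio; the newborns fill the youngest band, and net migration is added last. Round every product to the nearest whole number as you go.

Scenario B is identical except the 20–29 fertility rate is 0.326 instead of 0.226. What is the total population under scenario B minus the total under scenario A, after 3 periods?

After projecting period 1:
Births: 5000 × 0.226 = 1130 ; 9300 × 0.327 = 3041 → 4171
10–19: 17000 × 0.987 = 16779
20–29: 9400 × 0.981 = 9221
30–39: 5000 × 0.974 = 4870
40–49: 9300 × 0.956 = 8891
50–59: 15000 × 0.946 = 14190
60–69: 20000 × 0.955 = 19100
Net migration: 20–29 − 350 → 8871; 40–49 + 320 → 9211
Giving 4171 / 16779 / 8871 / 4870 / 9211 / 14190 / 19100.
After projecting period 2:
Births: 8871 × 0.226 = 2005 ; 4870 × 0.327 = 1592 → 3597
10–19: 4171 × 0.987 = 4117
20–29: 16779 × 0.981 = 16460
30–39: 8871 × 0.974 = 8640
40–49: 4870 × 0.956 = 4656
50–59: 9211 × 0.946 = 8714
60–69: 14190 × 0.955 = 13551
Net migration: 20–29 − 350 → 16110; 40–49 + 320 → 4976
Giving 3597 / 4117 / 16110 / 8640 / 4976 / 8714 / 13551.
After projecting period 3:
Births: 16110 × 0.226 = 3641 ; 8640 × 0.327 = 2825 → 6466
10–19: 3597 × 0.987 = 3550
20–29: 4117 × 0.981 = 4039
30–39: 16110 × 0.974 = 15691
40–49: 8640 × 0.956 = 8260
50–59: 4976 × 0.946 = 4707
60–69: 8714 × 0.955 = 8322
Net migration: 20–29 − 350 → 3689; 40–49 + 320 → 8580
Giving 6466 / 3550 / 3689 / 15691 / 8580 / 4707 / 8322.
Scenario A total after 3 periods: 51005
Scenario B projection —
After projecting period 1:
Births: 5000 × 0.326 = 1630 ; 9300 × 0.327 = 3041 → 4671
10–19: 17000 × 0.987 = 16779
20–29: 9400 × 0.981 = 9221
30–39: 5000 × 0.974 = 4870
40–49: 9300 × 0.956 = 8891
50–59: 15000 × 0.946 = 14190
60–69: 20000 × 0.955 = 19100
Net migration: 20–29 − 350 → 8871; 40–49 + 320 → 9211
Giving 4671 / 16779 / 8871 / 4870 / 9211 / 14190 / 19100.
After projecting period 2:
Births: 8871 × 0.326 = 2892 ; 4870 × 0.327 = 1592 → 4484
10–19: 4671 × 0.987 = 4610
20–29: 16779 × 0.981 = 16460
30–39: 8871 × 0.974 = 8640
40–49: 4870 × 0.956 = 4656
50–59: 9211 × 0.946 = 8714
60–69: 14190 × 0.955 = 13551
Net migration: 20–29 − 350 → 16110; 40–49 + 320 → 4976
Giving 4484 / 4610 / 16110 / 8640 / 4976 / 8714 / 13551.
After projecting period 3:
Births: 16110 × 0.326 = 5252 ; 8640 × 0.327 = 2825 → 8077
10–19: 4484 × 0.987 = 4426
20–29: 4610 × 0.981 = 4522
30–39: 16110 × 0.974 = 15691
40–49: 8640 × 0.956 = 8260
50–59: 4976 × 0.946 = 4707
60–69: 8714 × 0.955 = 8322
Net migration: 20–29 − 350 → 4172; 40–49 + 320 → 8580
Giving 8077 / 4426 / 4172 / 15691 / 8580 / 4707 / 8322.
Scenario B total after 3 periods: 53975
Difference B − A = 53975 − 51005 = 2970

2970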